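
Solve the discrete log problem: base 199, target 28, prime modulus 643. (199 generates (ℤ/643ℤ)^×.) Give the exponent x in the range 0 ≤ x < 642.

302

Baby-step giant-step with m = ceil(sqrt(642)) = 26.
Baby table (199^j mod 643 for j=0..25):
  0:1  1:199  2:378  3:634  4:138  5:456  6:81  7:44
  8:397  9:557  10:247  11:285  12:131  13:349  14:7  15:107
  16:74  17:580  18:323  19:620  20:567  21:308  22:207  23:41
  24:443  25:66
Giant step factor: 199^(-26) ≡ 467 (mod 643).
Scan 28·467^i mod 643 for i = 0, 1, …:
  i=0: 28   i=1: 216   i=2: 564   i=3: 401
  i=4: 154   i=5: 545   i=6: 530   i=7: 598
  i=8: 204   i=9: 104   i=10: 343   i=11: 74
Match at i=11, j=16: x = 11·26 + 16 = 302.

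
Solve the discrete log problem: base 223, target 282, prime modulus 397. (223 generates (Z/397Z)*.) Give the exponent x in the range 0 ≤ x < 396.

63

Baby-step giant-step with m = ceil(sqrt(396)) = 20.
Baby table (223^j mod 397 for j=0..19):
  0:1  1:223  2:104  3:166  4:97  5:193  6:163  7:222
  8:278  9:62  10:328  11:96  12:367  13:59  14:56  15:181
  16:266  17:165  18:271  19:89
Giant step factor: 223^(-20) ≡ 132 (mod 397).
Scan 282·132^i mod 397 for i = 0, 1, …:
  i=0: 282   i=1: 303   i=2: 296   i=3: 166
Match at i=3, j=3: x = 3·20 + 3 = 63.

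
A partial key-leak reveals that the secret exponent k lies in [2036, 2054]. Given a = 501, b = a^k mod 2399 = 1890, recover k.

Compute 501^2036 mod 2399 = 343, then multiply by 501 repeatedly:
  501^2036=343  501^2037=1514  501^2038=430  501^2039=1919  501^2040=1819
  501^2041=2098  501^2042=336  501^2043=406  501^2044=1890
Found 1890 at exponent 2044.

2044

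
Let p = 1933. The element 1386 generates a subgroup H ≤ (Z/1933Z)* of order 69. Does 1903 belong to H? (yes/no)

yes

1903 ∈ ⟨1386⟩ iff 1903^69 ≡ 1 (mod 1933), since |⟨1386⟩| = 69.
1903^69 mod 1933 = 1.
Since 1 = 1, 1903 lies in the subgroup.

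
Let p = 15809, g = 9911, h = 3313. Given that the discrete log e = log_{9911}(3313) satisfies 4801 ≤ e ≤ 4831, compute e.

4804

Compute 9911^4801 mod 15809 = 4107, then multiply by 9911 repeatedly:
  9911^4801=4107  9911^4802=12111  9911^4803=10193  9911^4804=3313
Found 3313 at exponent 4804.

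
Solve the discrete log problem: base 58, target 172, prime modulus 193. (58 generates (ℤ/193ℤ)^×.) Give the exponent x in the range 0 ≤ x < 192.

Baby-step giant-step with m = ceil(sqrt(192)) = 14.
Baby table (58^j mod 193 for j=0..13):
  0:1  1:58  2:83  3:182  4:134  5:52  6:121  7:70
  8:7  9:20  10:2  11:116  12:166  13:171
Giant step factor: 58^(-14) ≡ 175 (mod 193).
Scan 172·175^i mod 193 for i = 0, 1, …:
  i=0: 172   i=1: 185   i=2: 144   i=3: 110
  i=4: 143   i=5: 128   i=6: 12   i=7: 170
  i=8: 28   i=9: 75   i=10: 1
Match at i=10, j=0: x = 10·14 + 0 = 140.

140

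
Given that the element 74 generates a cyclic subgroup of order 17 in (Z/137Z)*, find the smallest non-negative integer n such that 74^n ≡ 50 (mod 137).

Successive powers of 74 modulo 137:
  74^0=1  74^1=74  74^2=133  74^3=115  74^4=16  74^5=88
  74^6=73  74^7=59  74^8=119  74^9=38  74^10=72  74^11=122
  74^12=123  74^13=60  74^14=56  74^15=34  74^16=50
So 74^16 ≡ 50 (mod 137), giving n = 16.

16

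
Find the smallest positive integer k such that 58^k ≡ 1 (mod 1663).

The order of 58 must divide p − 1 = 1662 = 2 · 3 · 277.
Divisors: 1, 2, 3, 6, 277, 554, 831, 1662.
Check each in increasing order: 58^1 ≡ 58;  58^2 ≡ 38;  58^3 ≡ 541;  58^6 ≡ 1656;  58^277 ≡ 319;  58^554 ≡ 318;  58^831 ≡ 1662;  58^1662 ≡ 1.
Smallest exponent giving 1 is 1662.

1662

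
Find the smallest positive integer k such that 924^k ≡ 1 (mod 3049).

The order of 924 must divide p − 1 = 3048 = 2^3 · 3 · 127.
Divisors: 1, 2, 3, 4, 6, 8, 12, 24, 127, 254, 381, 508, 762, 1016, 1524, 3048.
Check each in increasing order: 924^1 ≡ 924;  924^2 ≡ 56;  924^3 ≡ 2960;  924^4 ≡ 87;  924^6 ≡ 1823;  924^8 ≡ 1471;  924^12 ≡ 2968;  924^24 ≡ 463;  924^127 ≡ 2912;  924^254 ≡ 475;  924^381 ≡ 2003;  924^508 ≡ 3048;  924^762 ≡ 2574;  924^1016 ≡ 1.
Smallest exponent giving 1 is 1016.

1016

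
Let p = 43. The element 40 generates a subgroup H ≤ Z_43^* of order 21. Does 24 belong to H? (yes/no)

yes

24 ∈ ⟨40⟩ iff 24^21 ≡ 1 (mod 43), since |⟨40⟩| = 21.
24^21 mod 43 = 1.
Since 1 = 1, 24 lies in the subgroup.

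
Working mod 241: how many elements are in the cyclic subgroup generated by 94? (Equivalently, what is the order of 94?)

15

The order of 94 must divide p − 1 = 240 = 2^4 · 3 · 5.
Divisors: 1, 2, 3, 4, 5, 6, 8, 10, 12, 15, 16, 20, 24, 30, 40, 48, 60, 80, 120, 240.
Check each in increasing order: 94^1 ≡ 94;  94^2 ≡ 160;  94^3 ≡ 98;  94^4 ≡ 54;  94^5 ≡ 15;  94^6 ≡ 205;  94^8 ≡ 24;  94^10 ≡ 225;  94^12 ≡ 91;  94^15 ≡ 1.
Smallest exponent giving 1 is 15.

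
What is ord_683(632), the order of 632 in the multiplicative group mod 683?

341

The order of 632 must divide p − 1 = 682 = 2 · 11 · 31.
Divisors: 1, 2, 11, 22, 31, 62, 341, 682.
Check each in increasing order: 632^1 ≡ 632;  632^2 ≡ 552;  632^11 ≡ 358;  632^22 ≡ 443;  632^31 ≡ 171;  632^62 ≡ 555;  632^341 ≡ 1.
Smallest exponent giving 1 is 341.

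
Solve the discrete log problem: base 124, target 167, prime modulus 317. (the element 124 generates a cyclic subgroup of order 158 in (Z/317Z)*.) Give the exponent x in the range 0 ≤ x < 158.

141

Baby-step giant-step with m = ceil(sqrt(158)) = 13.
Baby table (124^j mod 317 for j=0..12):
  0:1  1:124  2:160  3:186  4:240  5:279  6:43  7:260
  8:223  9:73  10:176  11:268  12:264
Giant step factor: 124^(-13) ≡ 138 (mod 317).
Scan 167·138^i mod 317 for i = 0, 1, …:
  i=0: 167   i=1: 222   i=2: 204   i=3: 256
  i=4: 141   i=5: 121   i=6: 214   i=7: 51
  i=8: 64   i=9: 273   i=10: 268
Match at i=10, j=11: x = 10·13 + 11 = 141.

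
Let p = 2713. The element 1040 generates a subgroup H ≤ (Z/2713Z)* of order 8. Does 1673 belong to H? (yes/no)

yes

1673 ∈ ⟨1040⟩ iff 1673^8 ≡ 1 (mod 2713), since |⟨1040⟩| = 8.
1673^8 mod 2713 = 1.
Since 1 = 1, 1673 lies in the subgroup.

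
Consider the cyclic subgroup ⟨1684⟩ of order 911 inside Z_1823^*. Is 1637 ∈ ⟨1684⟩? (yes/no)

yes

1637 ∈ ⟨1684⟩ iff 1637^911 ≡ 1 (mod 1823), since |⟨1684⟩| = 911.
1637^911 mod 1823 = 1.
Since 1 = 1, 1637 lies in the subgroup.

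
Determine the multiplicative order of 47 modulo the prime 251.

The order of 47 must divide p − 1 = 250 = 2 · 5^3.
Divisors: 1, 2, 5, 10, 25, 50, 125, 250.
Check each in increasing order: 47^1 ≡ 47;  47^2 ≡ 201;  47^5 ≡ 32;  47^10 ≡ 20;  47^25 ≡ 250;  47^50 ≡ 1.
Smallest exponent giving 1 is 50.

50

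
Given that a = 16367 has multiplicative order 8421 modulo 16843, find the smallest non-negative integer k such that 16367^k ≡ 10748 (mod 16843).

Baby-step giant-step with m = ceil(sqrt(8421)) = 92.
Baby table (16367^j mod 16843 for j=0..91):
  0:1  1:16367  2:7617  3:12396  4:11397  5:15317  6:2127  7:14971
  8:15236  9:6997  10:4342  11:4897  12:10205  13:10047  14:1040  15:10250
  16:5470  17:6945  18:12251  19:13045  20:5647  21:6908  22:13020  23:704
  24:1756  25:6294  26:2110  27:6220  28:3648  29:15224  30:12709  31:13996
  32:7732  33:8185  34:11516  35:9202  36:15871  37:7911  38:7196  39:10676
  40:4810  41:1088  42:4245  43:540  44:12448  45:3488  46:7169  47:6685
  48:1267  49:3256  50:16543  51:8056  52:5548  53:3503  54:29  55:3039
  56:1934  57:5781  58:10496  59:6275  60:11154  61:13084  62:3926  63:797
  64:8017  65:7269  66:9614  67:5032  68:13317  69:10919  70:7043  71:16132
  72:1576  73:7759  74:12176  75:15059  76:7034  77:3573  78:395  79:14096
  80:10661  81:11950  82:4734  83:3578  84:14858  85:1652  86:5269  87:1563
  88:13947  89:14213  90:5498  91:10460
Giant step factor: 16367^(-92) ≡ 15748 (mod 16843).
Scan 10748·15748^i mod 16843 for i = 0, 1, …:
  i=0: 10748   i=1: 4197   i=2: 2424   i=3: 6914
  i=4: 8520   i=5: 1622   i=6: 9268   i=7: 7869
  i=8: 7061   i=9: 15985     …   i=67: 7945
  i=68: 8056
Match at i=68, j=51: k = 68·92 + 51 = 6307.

6307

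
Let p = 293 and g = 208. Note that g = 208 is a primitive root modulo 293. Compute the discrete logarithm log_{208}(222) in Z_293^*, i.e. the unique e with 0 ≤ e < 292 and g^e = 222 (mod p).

32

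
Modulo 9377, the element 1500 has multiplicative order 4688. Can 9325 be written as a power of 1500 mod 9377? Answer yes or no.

yes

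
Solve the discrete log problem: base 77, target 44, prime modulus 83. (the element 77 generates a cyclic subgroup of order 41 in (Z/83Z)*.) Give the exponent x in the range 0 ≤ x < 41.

29

Successive powers of 77 modulo 83:
  77^0=1  77^1=77  77^2=36  77^3=33  77^4=51  77^5=26
  77^6=10  77^7=23  77^8=28  77^9=81  77^10=12  77^11=11
  77^12=17  77^13=64  77^14=31  77^15=63  77^16=37  77^17=27
  77^18=4  77^19=59  77^20=61  77^21=49  77^22=38  77^23=21
  77^24=40  77^25=9  77^26=29  77^27=75  77^28=48  77^29=44
So 77^29 ≡ 44 (mod 83), giving x = 29.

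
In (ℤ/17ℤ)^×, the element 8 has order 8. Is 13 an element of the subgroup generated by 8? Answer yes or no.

yes

⟨8⟩ has order 8; its elements mod 17 are {1, 2, 4, 8, 9, 13, 15, 16}.
13 is in this set.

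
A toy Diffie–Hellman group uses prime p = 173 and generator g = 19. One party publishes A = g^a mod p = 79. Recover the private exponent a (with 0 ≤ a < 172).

Successive powers of 19 modulo 173:
  19^0=1  19^1=19  19^2=15  19^3=112  19^4=52  19^5=123
  19^6=88  19^7=115  19^8=109  19^9=168  19^10=78  19^11=98
  19^12=132  19^13=86  19^14=77  19^15=79
So 19^15 ≡ 79 (mod 173), giving a = 15.

15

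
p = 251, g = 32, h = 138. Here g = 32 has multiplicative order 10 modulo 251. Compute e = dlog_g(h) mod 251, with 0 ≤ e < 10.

Successive powers of 32 modulo 251:
  32^0=1  32^1=32  32^2=20  32^3=138
So 32^3 ≡ 138 (mod 251), giving e = 3.

3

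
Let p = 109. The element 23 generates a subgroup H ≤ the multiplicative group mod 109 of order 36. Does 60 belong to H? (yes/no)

60 ∈ ⟨23⟩ iff 60^36 ≡ 1 (mod 109), since |⟨23⟩| = 36.
60^36 mod 109 = 45.
Since 45 ≠ 1, 60 does not lie in the subgroup.

no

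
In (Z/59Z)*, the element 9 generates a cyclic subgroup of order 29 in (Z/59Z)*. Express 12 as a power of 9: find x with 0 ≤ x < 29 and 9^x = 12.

Successive powers of 9 modulo 59:
  9^0=1  9^1=9  9^2=22  9^3=21  9^4=12
So 9^4 ≡ 12 (mod 59), giving x = 4.

4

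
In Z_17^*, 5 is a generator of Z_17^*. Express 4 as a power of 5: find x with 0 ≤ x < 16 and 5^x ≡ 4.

Successive powers of 5 modulo 17:
  5^0=1  5^1=5  5^2=8  5^3=6  5^4=13  5^5=14
  5^6=2  5^7=10  5^8=16  5^9=12  5^10=9  5^11=11
  5^12=4
So 5^12 ≡ 4 (mod 17), giving x = 12.

12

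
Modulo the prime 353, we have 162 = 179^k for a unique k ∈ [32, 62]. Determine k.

40

Compute 179^32 mod 353 = 185, then multiply by 179 repeatedly:
  179^32=185  179^33=286  179^34=9  179^35=199  179^36=321
  179^37=273  179^38=153  179^39=206  179^40=162
Found 162 at exponent 40.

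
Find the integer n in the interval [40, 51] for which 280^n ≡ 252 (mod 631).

43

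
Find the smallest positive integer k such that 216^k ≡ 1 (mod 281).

56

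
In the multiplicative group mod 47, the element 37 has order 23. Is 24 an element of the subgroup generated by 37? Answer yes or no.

⟨37⟩ has order 23; its elements mod 47 are {1, 2, 3, 4, 6, 7, 8, 9, 12, 14, 16, 17, 18, 21, 24, 25, 27, 28, 32, 34, 36, 37, 42}.
24 is in this set.

yes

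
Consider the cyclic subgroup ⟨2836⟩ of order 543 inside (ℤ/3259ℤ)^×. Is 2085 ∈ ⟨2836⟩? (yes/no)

2085 ∈ ⟨2836⟩ iff 2085^543 ≡ 1 (mod 3259), since |⟨2836⟩| = 543.
2085^543 mod 3259 = 2407.
Since 2407 ≠ 1, 2085 does not lie in the subgroup.

no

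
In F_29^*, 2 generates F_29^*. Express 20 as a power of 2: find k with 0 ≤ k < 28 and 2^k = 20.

24

Successive powers of 2 modulo 29:
  2^0=1  2^1=2  2^2=4  2^3=8  2^4=16  2^5=3
  2^6=6  2^7=12  2^8=24  2^9=19  2^10=9  2^11=18
  2^12=7  2^13=14  2^14=28  2^15=27  2^16=25  2^17=21
  2^18=13  2^19=26  2^20=23  2^21=17  2^22=5  2^23=10
  2^24=20
So 2^24 ≡ 20 (mod 29), giving k = 24.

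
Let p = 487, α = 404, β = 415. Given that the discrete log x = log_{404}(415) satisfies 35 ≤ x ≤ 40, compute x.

37

Compute 404^35 mod 487 = 47, then multiply by 404 repeatedly:
  404^35=47  404^36=482  404^37=415
Found 415 at exponent 37.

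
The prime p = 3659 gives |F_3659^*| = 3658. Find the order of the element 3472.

3658

The order of 3472 must divide p − 1 = 3658 = 2 · 31 · 59.
Divisors: 1, 2, 31, 59, 62, 118, 1829, 3658.
Check each in increasing order: 3472^1 ≡ 3472;  3472^2 ≡ 2038;  3472^31 ≡ 1772;  3472^59 ≡ 1591;  3472^62 ≡ 562;  3472^118 ≡ 2912;  3472^1829 ≡ 3658;  3472^3658 ≡ 1.
Smallest exponent giving 1 is 3658.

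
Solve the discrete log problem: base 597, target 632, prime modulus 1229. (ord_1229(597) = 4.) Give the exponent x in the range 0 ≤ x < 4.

Successive powers of 597 modulo 1229:
  597^0=1  597^1=597  597^2=1228  597^3=632
So 597^3 ≡ 632 (mod 1229), giving x = 3.

3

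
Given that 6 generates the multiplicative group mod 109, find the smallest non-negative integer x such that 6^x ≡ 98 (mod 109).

29

Successive powers of 6 modulo 109:
  6^0=1  6^1=6  6^2=36  6^3=107  6^4=97  6^5=37
  6^6=4  6^7=24  6^8=35  6^9=101  6^10=61  6^11=39
  6^12=16  6^13=96  6^14=31  6^15=77  6^16=26  6^17=47
  6^18=64  6^19=57  6^20=15  6^21=90  6^22=104  6^23=79
  6^24=38  6^25=10  6^26=60  6^27=33  6^28=89  6^29=98
So 6^29 ≡ 98 (mod 109), giving x = 29.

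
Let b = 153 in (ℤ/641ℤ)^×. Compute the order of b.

The order of 153 must divide p − 1 = 640 = 2^7 · 5.
Divisors: 1, 2, 4, 5, 8, 10, 16, 20, 32, 40, 64, 80, 128, 160, 320, 640.
Check each in increasing order: 153^1 ≡ 153;  153^2 ≡ 333;  153^4 ≡ 637;  153^5 ≡ 29;  153^8 ≡ 16;  153^10 ≡ 200;  153^16 ≡ 256;  153^20 ≡ 258;  153^32 ≡ 154;  153^40 ≡ 541;  153^64 ≡ 640;  153^80 ≡ 385;  153^128 ≡ 1.
Smallest exponent giving 1 is 128.

128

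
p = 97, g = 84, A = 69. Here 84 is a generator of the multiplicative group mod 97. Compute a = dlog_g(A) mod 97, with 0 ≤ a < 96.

Successive powers of 84 modulo 97:
  84^0=1  84^1=84  84^2=72  84^3=34  84^4=43  84^5=23
  84^6=89  84^7=7  84^8=6  84^9=19  84^10=44  84^11=10
  84^12=64  84^13=41  84^14=49  84^15=42  84^16=36  84^17=17
  84^18=70  84^19=60  84^20=93  84^21=52  84^22=3  84^23=58
  84^24=22  84^25=5  84^26=32  84^27=69
So 84^27 ≡ 69 (mod 97), giving a = 27.

27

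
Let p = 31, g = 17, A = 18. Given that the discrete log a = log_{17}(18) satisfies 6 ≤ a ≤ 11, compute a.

8

Compute 17^6 mod 31 = 8, then multiply by 17 repeatedly:
  17^6=8  17^7=12  17^8=18
Found 18 at exponent 8.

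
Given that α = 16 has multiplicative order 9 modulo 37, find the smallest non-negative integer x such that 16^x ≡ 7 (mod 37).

8

Successive powers of 16 modulo 37:
  16^0=1  16^1=16  16^2=34  16^3=26  16^4=9  16^5=33
  16^6=10  16^7=12  16^8=7
So 16^8 ≡ 7 (mod 37), giving x = 8.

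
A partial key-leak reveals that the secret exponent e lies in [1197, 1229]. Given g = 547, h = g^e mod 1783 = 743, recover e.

1223

Compute 547^1197 mod 1783 = 1340, then multiply by 547 repeatedly:
  547^1197=1340  547^1198=167  547^1199=416  547^1200=1111  547^1201=1497
  547^1202=462  547^1203=1311  547^1204=351  547^1205=1216  547^1206=93
  547^1207=947  547^1208=939  547^1209=129  547^1210=1026  547^1211=1360
  547^1212=409  547^1213=848  547^1214=276  547^1215=1200  547^1216=256
  547^1217=958  547^1218=1607  547^1219=10  547^1220=121  547^1221=216
  547^1222=474  547^1223=743
Found 743 at exponent 1223.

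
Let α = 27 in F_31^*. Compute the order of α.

10

The order of 27 must divide p − 1 = 30 = 2 · 3 · 5.
Divisors: 1, 2, 3, 5, 6, 10, 15, 30.
Check each in increasing order: 27^1 ≡ 27;  27^2 ≡ 16;  27^3 ≡ 29;  27^5 ≡ 30;  27^6 ≡ 4;  27^10 ≡ 1.
Smallest exponent giving 1 is 10.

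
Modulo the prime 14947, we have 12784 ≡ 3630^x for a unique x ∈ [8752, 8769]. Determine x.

Compute 3630^8752 mod 14947 = 13007, then multiply by 3630 repeatedly:
  3630^8752=13007  3630^8753=12784
Found 12784 at exponent 8753.

8753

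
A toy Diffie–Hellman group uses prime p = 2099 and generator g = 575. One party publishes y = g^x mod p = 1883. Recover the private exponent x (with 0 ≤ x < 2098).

Baby-step giant-step with m = ceil(sqrt(2098)) = 46.
Baby table (575^j mod 2099 for j=0..45):
  0:1  1:575  2:1082  3:846  4:1581  5:208  6:2056  7:463
  8:1751  9:1404  10:1284  11:1551  12:1849  13:1081  14:271  15:499
  16:1461  17:475  18:255  19:1794  20:941  21:1632  22:147  23:565
  24:1629  25:521  26:1517  27:1190  28:2075  29:893  30:1319  31:686
  32:1937  33:1305  34:1032  35:1482  36:2055  37:1987  38:669  39:558
  40:1802  41:1343  42:1892  43:618  44:619  45:1194
Giant step factor: 575^(-46) ≡ 1008 (mod 2099).
Scan 1883·1008^i mod 2099 for i = 0, 1, …:
  i=0: 1883   i=1: 568   i=2: 1616   i=3: 104
  i=4: 1981   i=5: 699   i=6: 1427   i=7: 601
  i=8: 1296   i=9: 790     …   i=20: 2049
  i=21: 2075
Match at i=21, j=28: x = 21·46 + 28 = 994.

994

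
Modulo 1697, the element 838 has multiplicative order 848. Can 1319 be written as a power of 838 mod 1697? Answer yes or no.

1319 ∈ ⟨838⟩ iff 1319^848 ≡ 1 (mod 1697), since |⟨838⟩| = 848.
1319^848 mod 1697 = 1.
Since 1 = 1, 1319 lies in the subgroup.

yes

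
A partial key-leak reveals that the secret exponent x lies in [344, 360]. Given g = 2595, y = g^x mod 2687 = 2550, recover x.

356

Compute 2595^344 mod 2687 = 753, then multiply by 2595 repeatedly:
  2595^344=753  2595^345=586  2595^346=2515  2595^347=2389  2595^348=546
  2595^349=821  2595^350=2391  2595^351=362  2595^352=1627  2595^353=788
  2595^354=53  2595^355=498  2595^356=2550
Found 2550 at exponent 356.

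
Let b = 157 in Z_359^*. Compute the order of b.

The order of 157 must divide p − 1 = 358 = 2 · 179.
Divisors: 1, 2, 179, 358.
Check each in increasing order: 157^1 ≡ 157;  157^2 ≡ 237;  157^179 ≡ 358;  157^358 ≡ 1.
Smallest exponent giving 1 is 358.

358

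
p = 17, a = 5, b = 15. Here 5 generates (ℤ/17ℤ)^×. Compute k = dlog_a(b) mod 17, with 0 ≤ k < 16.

Successive powers of 5 modulo 17:
  5^0=1  5^1=5  5^2=8  5^3=6  5^4=13  5^5=14
  5^6=2  5^7=10  5^8=16  5^9=12  5^10=9  5^11=11
  5^12=4  5^13=3  5^14=15
So 5^14 ≡ 15 (mod 17), giving k = 14.

14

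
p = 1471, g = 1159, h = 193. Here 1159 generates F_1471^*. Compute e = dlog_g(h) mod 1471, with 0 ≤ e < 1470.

27

Baby-step giant-step with m = ceil(sqrt(1470)) = 39.
Baby table (1159^j mod 1471 for j=0..38):
  0:1  1:1159  2:258  3:409  4:369  5:1081  6:1058  7:879
  8:829  9:248  10:587  11:731  12:1404  13:310  14:366  15:546
  16:284  17:1123  18:1193  19:1418  20:355  21:1036  22:388  23:1037
  24:76  25:1295  26:485  27:193  28:95  29:1251  30:974  31:609
  32:1222  33:1196  34:482  35:1129  36:792  37:24  38:1338
Giant step factor: 1159^(-39) ≡ 597 (mod 1471).
Scan 193·597^i mod 1471 for i = 0, 1, …:
  i=0: 193
Match at i=0, j=27: e = 0·39 + 27 = 27.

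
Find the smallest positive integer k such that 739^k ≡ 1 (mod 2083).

The order of 739 must divide p − 1 = 2082 = 2 · 3 · 347.
Divisors: 1, 2, 3, 6, 347, 694, 1041, 2082.
Check each in increasing order: 739^1 ≡ 739;  739^2 ≡ 375;  739^3 ≡ 86;  739^6 ≡ 1147;  739^347 ≡ 1634;  739^694 ≡ 1633;  739^1041 ≡ 2082;  739^2082 ≡ 1.
Smallest exponent giving 1 is 2082.

2082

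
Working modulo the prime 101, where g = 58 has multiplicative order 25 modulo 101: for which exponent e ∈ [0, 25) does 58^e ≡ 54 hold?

Successive powers of 58 modulo 101:
  58^0=1  58^1=58  58^2=31  58^3=81  58^4=52  58^5=87
  58^6=97  58^7=71  58^8=78  58^9=80  58^10=95  58^11=56
  58^12=16  58^13=19  58^14=92  58^15=84  58^16=24  58^17=79
  58^18=37  58^19=25  58^20=36  58^21=68  58^22=5  58^23=88
  58^24=54
So 58^24 ≡ 54 (mod 101), giving e = 24.

24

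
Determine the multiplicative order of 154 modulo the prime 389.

The order of 154 must divide p − 1 = 388 = 2^2 · 97.
Divisors: 1, 2, 4, 97, 194, 388.
Check each in increasing order: 154^1 ≡ 154;  154^2 ≡ 376;  154^4 ≡ 169;  154^97 ≡ 115;  154^194 ≡ 388;  154^388 ≡ 1.
Smallest exponent giving 1 is 388.

388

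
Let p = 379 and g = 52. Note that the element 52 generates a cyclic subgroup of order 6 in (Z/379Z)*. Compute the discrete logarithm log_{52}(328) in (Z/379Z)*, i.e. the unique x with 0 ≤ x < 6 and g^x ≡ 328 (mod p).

Successive powers of 52 modulo 379:
  52^0=1  52^1=52  52^2=51  52^3=378  52^4=327  52^5=328
So 52^5 ≡ 328 (mod 379), giving x = 5.

5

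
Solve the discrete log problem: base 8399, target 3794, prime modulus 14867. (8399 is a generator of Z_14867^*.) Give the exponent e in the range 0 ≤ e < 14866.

Baby-step giant-step with m = ceil(sqrt(14866)) = 122.
Baby table (8399^j mod 14867 for j=0..121):
  0:1  1:8399  2:14153  3:9382  4:4318  5:6269  6:9284  7:13768
  8:1906  9:11602  10:6880  11:11958  12:8657  13:10513  14:3574  15:1553
  16:5288  17:6183  18:586  19:837  20:12739  21:11929  22:2958  23:1485
  24:13969  25:10134  26:1891  27:4553  28:2723  29:5031  30:3355  31:5680
  32:12984  33:3171  34:6432  35:10557  36:1455  37:14738  38:1820  39:2904
  40:8816  41:7924  42:8984  43:6591  44:7968  45:6865  46:4909  47:4500
  48:3586  49:13139  50:11587  51:14698  52:7801  53:1730  54:5211  55:13608
  56:10963  57:6906  58:7327  59:4960  60:1706  61:11773  62:1010  63:8800
  64:7343  65:5541  66:5149  67:13215  68:10630  69:5035  70:7217  71:2824
  72:5911  73:5576  74:1774  75:3092  76:11926  77:7495  78:3627  79:690
  80:12047  81:12818  82:6435  83:6020  84:14180  85:13150  86:14774  87:6844
  88:6934  89:4627  90:14702  91:11663  92:13741  93:13005  94:1146  95:6305
  96:14308  97:2931  98:12584  99:3513  100:9559  101:4241  102:13694  103:4794
  104:4970  105:11361  106:4633  107:5628  108:7379  109:10565  110:9179  111:9026
  112:2541  113:7714  114:14367  115:7861  116:192  117:6972  118:11582  119:2437
  120:11371  121:14288
Giant step factor: 8399^(-122) ≡ 2468 (mod 14867).
Scan 3794·2468^i mod 14867 for i = 0, 1, …:
  i=0: 3794   i=1: 12249   i=2: 5921   i=3: 13634
  i=4: 4691   i=5: 10862   i=6: 2215   i=7: 10431
  i=8: 8931   i=9: 8814     …   i=38: 9521
  i=39: 7968
Match at i=39, j=44: e = 39·122 + 44 = 4802.

4802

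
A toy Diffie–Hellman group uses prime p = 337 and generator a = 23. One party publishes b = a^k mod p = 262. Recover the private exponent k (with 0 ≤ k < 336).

20

Baby-step giant-step with m = ceil(sqrt(336)) = 19.
Baby table (23^j mod 337 for j=0..18):
  0:1  1:23  2:192  3:35  4:131  5:317  6:214  7:204
  8:311  9:76  10:63  11:101  12:301  13:183  14:165  15:88
  16:2  17:46  18:47
Giant step factor: 23^(-19) ≡ 130 (mod 337).
Scan 262·130^i mod 337 for i = 0, 1, …:
  i=0: 262   i=1: 23
Match at i=1, j=1: k = 1·19 + 1 = 20.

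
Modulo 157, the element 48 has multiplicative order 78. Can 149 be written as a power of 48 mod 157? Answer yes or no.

no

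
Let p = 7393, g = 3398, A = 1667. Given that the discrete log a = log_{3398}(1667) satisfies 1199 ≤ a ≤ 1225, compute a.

Compute 3398^1199 mod 7393 = 5452, then multiply by 3398 repeatedly:
  3398^1199=5452  3398^1200=6431  3398^1201=6223  3398^1202=1774  3398^1203=2757
  3398^1204=1355  3398^1205=5844  3398^1206=314  3398^1207=2380  3398^1208=6691
  3398^1209=2543  3398^1210=6090  3398^1211=813  3398^1212=4985  3398^1213=1667
Found 1667 at exponent 1213.

1213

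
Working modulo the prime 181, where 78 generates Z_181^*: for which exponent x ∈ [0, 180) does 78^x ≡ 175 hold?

Baby-step giant-step with m = ceil(sqrt(180)) = 14.
Baby table (78^j mod 181 for j=0..13):
  0:1  1:78  2:111  3:151  4:13  5:109  6:176  7:153
  8:169  9:150  10:116  11:179  12:25  13:140
Giant step factor: 78^(-14) ≡ 178 (mod 181).
Scan 175·178^i mod 181 for i = 0, 1, …:
  i=0: 175   i=1: 18   i=2: 127   i=3: 162
  i=4: 57   i=5: 10   i=6: 151
Match at i=6, j=3: x = 6·14 + 3 = 87.

87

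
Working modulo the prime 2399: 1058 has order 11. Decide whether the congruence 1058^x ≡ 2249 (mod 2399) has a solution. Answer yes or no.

no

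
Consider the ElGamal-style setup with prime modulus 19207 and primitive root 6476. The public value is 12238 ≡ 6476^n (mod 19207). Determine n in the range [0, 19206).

3423

Baby-step giant-step with m = ceil(sqrt(19206)) = 139.
Baby table (6476^j mod 19207 for j=0..138):
  0:1  1:6476  2:9695  3:16344  4:13174  5:16537  6:14587  7:5386
  8:19031  9:12644  10:3103  11:4506  12:5423  13:8952  14:6426  15:12414
  16:11769  17:2668  18:10875  19:13638  20:5902  21:18629  22:2237  23:4734
  24:3012  25:10607  26:6700  27:587  28:17633  29:5693  30:9635  31:11924
  32:7684  33:15454  34:11634  35:11930  36:8126  37:16003  38:13663  39:14146
  40:11313  41:7490  42:7565  43:13090  44:10349  45:6901  46:15394  47:7214
  48:6440  49:7043  50:13050  51:1000  52:3241  53:14672  54:18050  55:17205
  56:18980  57:8887  58:8040  59:16070  60:5794  61:10673  62:11562  63:6626
  64:1538  65:10862  66:6278  67:14316  68:17434  69:3838  70:1030  71:5451
  72:17417  73:8988  74:9078  75:15708  76:4736  77:15964  78:10790  79:974
  80:7728  81:12293  82:15660  83:1200  84:11572  85:13765  86:2453  87:1439
  88:3569  89:6823  90:9648  91:77  92:18477  93:16649  94:10033  95:15634
  96:5687  97:9193  98:11375  99:5655  100:13238  101:8447  102:1236  103:14224
  104:17059  105:14627  106:14735  107:3484  108:13366  109:11474  110:12948  111:12693
  112:13115  113:18593  114:18792  115:1440  116:10045  117:16518  118:6785  119:13251
  120:15807  121:12029  122:15419  123:15458  124:18331  125:12296  126:15881  127:11078
  128:2983  129:14873  130:13650  131:6786  132:520  133:6295  134:9166  135:9386
  136:12788  137:13711  138:17682
Giant step factor: 6476^(-139) ≡ 17962 (mod 19207).
Scan 12238·17962^i mod 19207 for i = 0, 1, …:
  i=0: 12238   i=1: 14048   i=2: 7817   i=3: 5784
  i=4: 1545   i=5: 16382   i=6: 2244   i=7: 10442
  i=8: 2849   i=9: 6290     …   i=23: 12063
  i=24: 1439
Match at i=24, j=87: n = 24·139 + 87 = 3423.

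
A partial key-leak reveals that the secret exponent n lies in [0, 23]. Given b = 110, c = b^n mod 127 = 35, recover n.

2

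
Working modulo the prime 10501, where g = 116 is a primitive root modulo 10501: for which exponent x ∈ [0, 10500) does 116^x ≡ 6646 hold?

1496

Baby-step giant-step with m = ceil(sqrt(10500)) = 103.
Baby table (116^j mod 10501 for j=0..102):
  0:1  1:116  2:2955  3:6748  4:5694  5:9442  6:3168  7:10454
  8:5049  9:8129  10:8375  11:5408  12:7769  13:8619  14:2209  15:4220
  16:6474  17:5413  18:8349  19:2392  20:4446  21:1187  22:1179  23:251
  24:8114  25:6635  26:3087  27:1058  28:7217  29:7593  30:9205  31:7179
  32:3185  33:1925  34:2779  35:7334  36:163  37:8407  38:9120  39:7820
  40:4034  41:5900  42:1835  43:2840  44:3909  45:1901  46:10496  47:9921
  48:6227  49:8264  50:3033  51:5295  52:5162  53:235  54:6258  55:1359
  56:129  57:4463  58:3159  59:9410  60:9957  61:10403  62:9634  63:4438
  64:259  65:9042  66:9273  67:4566  68:4606  69:9246  70:1434  71:8829
  72:5567  73:5211  74:5919  75:4039  76:6480  77:6109  78:5077  79:876
  80:7107  81:5334  82:9686  83:10470  84:6905  85:2904  86:832  87:2003
  88:1326  89:6802  90:1457  91:996  92:25  93:2900  94:368  95:684
  96:5837  97:5028  98:5693  99:9326  100:213  101:3706  102:9856
Giant step factor: 116^(-103) ≡ 6998 (mod 10501).
Scan 6646·6998^i mod 10501 for i = 0, 1, …:
  i=0: 6646   i=1: 10280   i=2: 7590   i=3: 762
  i=4: 8469   i=5: 8919   i=6: 7719   i=7: 418
  i=8: 5886   i=9: 5306     …   i=13: 5529
  i=14: 6258
Match at i=14, j=54: x = 14·103 + 54 = 1496.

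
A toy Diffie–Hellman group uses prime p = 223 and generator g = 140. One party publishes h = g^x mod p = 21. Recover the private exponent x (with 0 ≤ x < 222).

65

Baby-step giant-step with m = ceil(sqrt(222)) = 15.
Baby table (140^j mod 223 for j=0..14):
  0:1  1:140  2:199  3:208  4:130  5:137  6:2  7:57
  8:175  9:193  10:37  11:51  12:4  13:114  14:127
Giant step factor: 140^(-15) ≡ 26 (mod 223).
Scan 21·26^i mod 223 for i = 0, 1, …:
  i=0: 21   i=1: 100   i=2: 147   i=3: 31
  i=4: 137
Match at i=4, j=5: x = 4·15 + 5 = 65.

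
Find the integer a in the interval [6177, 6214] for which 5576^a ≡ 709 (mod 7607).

Compute 5576^6177 mod 7607 = 2073, then multiply by 5576 repeatedly:
  5576^6177=2073  5576^6178=4015  5576^6179=239  5576^6180=1439  5576^6181=6086
  5576^6182=709
Found 709 at exponent 6182.

6182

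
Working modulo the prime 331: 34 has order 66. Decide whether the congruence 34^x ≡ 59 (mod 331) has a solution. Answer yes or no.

59 ∈ ⟨34⟩ iff 59^66 ≡ 1 (mod 331), since |⟨34⟩| = 66.
59^66 mod 331 = 323.
Since 323 ≠ 1, 59 does not lie in the subgroup.

no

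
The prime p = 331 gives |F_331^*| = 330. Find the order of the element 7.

The order of 7 must divide p − 1 = 330 = 2 · 3 · 5 · 11.
Divisors: 1, 2, 3, 5, 6, 10, 11, 15, 22, 30, 33, 55, 66, 110, 165, 330.
Check each in increasing order: 7^1 ≡ 7;  7^2 ≡ 49;  7^3 ≡ 12;  7^5 ≡ 257;  7^6 ≡ 144;  7^10 ≡ 180;  7^11 ≡ 267;  7^15 ≡ 251;  7^22 ≡ 124;  7^30 ≡ 111;  7^33 ≡ 8;  7^55 ≡ 330;  7^66 ≡ 64;  7^110 ≡ 1.
Smallest exponent giving 1 is 110.

110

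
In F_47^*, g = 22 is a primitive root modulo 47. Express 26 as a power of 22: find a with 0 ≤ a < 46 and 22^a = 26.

3

Successive powers of 22 modulo 47:
  22^0=1  22^1=22  22^2=14  22^3=26
So 22^3 ≡ 26 (mod 47), giving a = 3.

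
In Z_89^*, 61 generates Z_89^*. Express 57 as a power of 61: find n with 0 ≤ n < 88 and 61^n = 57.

12

Successive powers of 61 modulo 89:
  61^0=1  61^1=61  61^2=72  61^3=31  61^4=22  61^5=7
  61^6=71  61^7=59  61^8=39  61^9=65  61^10=49  61^11=52
  61^12=57
So 61^12 ≡ 57 (mod 89), giving n = 12.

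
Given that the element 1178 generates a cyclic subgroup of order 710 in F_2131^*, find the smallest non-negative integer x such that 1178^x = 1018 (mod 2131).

560

Baby-step giant-step with m = ceil(sqrt(710)) = 27.
Baby table (1178^j mod 2131 for j=0..26):
  0:1  1:1178  2:403  3:1652  4:453  5:884  6:1424  7:375
  8:633  9:1955  10:1510  11:1526  12:1195  13:1250  14:2110  15:834
  16:61  17:1535  18:1142  19:615  20:2061  21:649  22:1624  23:1565
  24:255  25:2050  26:477
Giant step factor: 1178^(-27) ≡ 22 (mod 2131).
Scan 1018·22^i mod 2131 for i = 0, 1, …:
  i=0: 1018   i=1: 1086   i=2: 451   i=3: 1398
  i=4: 922   i=5: 1105   i=6: 869   i=7: 2070
  i=8: 789   i=9: 310     …   i=19: 578
  i=20: 2061
Match at i=20, j=20: x = 20·27 + 20 = 560.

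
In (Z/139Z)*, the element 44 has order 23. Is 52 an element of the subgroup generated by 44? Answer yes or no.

⟨44⟩ has order 23; its elements mod 139 are {1, 6, 34, 36, 44, 45, 52, 55, 57, 63, 64, 65, 77, 79, 80, 91, 100, 106, 112, 116, 125, 129, 131}.
52 is in this set.

yes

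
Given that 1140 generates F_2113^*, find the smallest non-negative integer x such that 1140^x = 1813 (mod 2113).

Baby-step giant-step with m = ceil(sqrt(2112)) = 46.
Baby table (1140^j mod 2113 for j=0..45):
  0:1  1:1140  2:105  3:1372  4:460  5:376  6:1814  7:1446
  8:300  9:1807  10:1918  11:1678  12:655  13:811  14:1159  15:635
  16:1254  17:1172  18:664  19:506  20:2104  21:305  22:1168  23:330
  24:86  25:842  26:578  27:1777  28:1526  29:641  30:1755  31:1802
  32:444  33:1153  34:134  35:624  36:1392  37:17  38:363  39:1785
  40:81  41:1481  42:53  43:1256  44:1339  45:874
Giant step factor: 1140^(-46) ≡ 210 (mod 2113).
Scan 1813·210^i mod 2113 for i = 0, 1, …:
  i=0: 1813   i=1: 390   i=2: 1606   i=3: 1293
  i=4: 1066   i=5: 1995   i=6: 576   i=7: 519
  i=8: 1227   i=9: 1997     …   i=22: 230
  i=23: 1814
Match at i=23, j=6: x = 23·46 + 6 = 1064.

1064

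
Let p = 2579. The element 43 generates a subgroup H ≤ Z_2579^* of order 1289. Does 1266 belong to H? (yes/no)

yes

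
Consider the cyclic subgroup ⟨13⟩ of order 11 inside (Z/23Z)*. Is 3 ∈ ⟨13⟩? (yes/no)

yes

⟨13⟩ has order 11; its elements mod 23 are {1, 2, 3, 4, 6, 8, 9, 12, 13, 16, 18}.
3 is in this set.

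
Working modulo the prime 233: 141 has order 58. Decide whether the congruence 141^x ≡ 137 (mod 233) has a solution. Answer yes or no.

no

137 ∈ ⟨141⟩ iff 137^58 ≡ 1 (mod 233), since |⟨141⟩| = 58.
137^58 mod 233 = 144.
Since 144 ≠ 1, 137 does not lie in the subgroup.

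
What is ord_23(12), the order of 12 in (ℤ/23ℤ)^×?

The order of 12 must divide p − 1 = 22 = 2 · 11.
Divisors: 1, 2, 11, 22.
Check each in increasing order: 12^1 ≡ 12;  12^2 ≡ 6;  12^11 ≡ 1.
Smallest exponent giving 1 is 11.

11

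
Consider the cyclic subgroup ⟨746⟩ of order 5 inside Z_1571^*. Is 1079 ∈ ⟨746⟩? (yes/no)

no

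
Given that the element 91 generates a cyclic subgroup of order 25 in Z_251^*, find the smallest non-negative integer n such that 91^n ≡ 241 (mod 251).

Successive powers of 91 modulo 251:
  91^0=1  91^1=91  91^2=249  91^3=69  91^4=4  91^5=113
  91^6=243  91^7=25  91^8=16  91^9=201  91^10=219  91^11=100
  91^12=64  91^13=51  91^14=123  91^15=149  91^16=5  91^17=204
  91^18=241
So 91^18 ≡ 241 (mod 251), giving n = 18.

18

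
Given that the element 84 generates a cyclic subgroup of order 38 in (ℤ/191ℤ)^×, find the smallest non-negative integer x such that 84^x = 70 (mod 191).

Successive powers of 84 modulo 191:
  84^0=1  84^1=84  84^2=180  84^3=31  84^4=121  84^5=41
  84^6=6  84^7=122  84^8=125  84^9=186  84^10=153  84^11=55
  84^12=36  84^13=159  84^14=177  84^15=161  84^16=154  84^17=139
  84^18=25  84^19=190  84^20=107  84^21=11  84^22=160  84^23=70
So 84^23 ≡ 70 (mod 191), giving x = 23.

23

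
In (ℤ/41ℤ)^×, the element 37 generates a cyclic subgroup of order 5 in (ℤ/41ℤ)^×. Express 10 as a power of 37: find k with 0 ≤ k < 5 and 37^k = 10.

4

Successive powers of 37 modulo 41:
  37^0=1  37^1=37  37^2=16  37^3=18  37^4=10
So 37^4 ≡ 10 (mod 41), giving k = 4.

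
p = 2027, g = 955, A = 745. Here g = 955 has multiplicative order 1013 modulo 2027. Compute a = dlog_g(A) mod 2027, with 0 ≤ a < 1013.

Baby-step giant-step with m = ceil(sqrt(1013)) = 32.
Baby table (955^j mod 2027 for j=0..31):
  0:1  1:955  2:1902  3:218  4:1436  5:1128  6:903  7:890
  8:637  9:235  10:1455  11:1030  12:555  13:978  14:1570  15:1397
  16:369  17:1724  18:496  19:1389  20:837  21:697  22:779  23:36
  24:1948  25:1581  26:1767  27:1021  28:68  29:76  30:1635  31:635
Giant step factor: 955^(-32) ≡ 167 (mod 2027).
Scan 745·167^i mod 2027 for i = 0, 1, …:
  i=0: 745   i=1: 768   i=2: 555
Match at i=2, j=12: a = 2·32 + 12 = 76.

76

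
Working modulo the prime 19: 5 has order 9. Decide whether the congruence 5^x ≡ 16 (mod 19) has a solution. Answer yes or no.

yes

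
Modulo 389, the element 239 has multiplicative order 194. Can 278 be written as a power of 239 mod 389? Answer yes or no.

yes

278 ∈ ⟨239⟩ iff 278^194 ≡ 1 (mod 389), since |⟨239⟩| = 194.
278^194 mod 389 = 1.
Since 1 = 1, 278 lies in the subgroup.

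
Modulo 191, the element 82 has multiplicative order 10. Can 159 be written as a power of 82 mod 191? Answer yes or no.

no

159 ∈ ⟨82⟩ iff 159^10 ≡ 1 (mod 191), since |⟨82⟩| = 10.
159^10 mod 191 = 154.
Since 154 ≠ 1, 159 does not lie in the subgroup.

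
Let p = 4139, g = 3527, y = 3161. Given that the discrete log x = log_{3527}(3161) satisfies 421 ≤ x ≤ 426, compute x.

421

Compute 3527^421 mod 4139 = 3161, then multiply by 3527 repeatedly:
  3527^421=3161
Found 3161 at exponent 421.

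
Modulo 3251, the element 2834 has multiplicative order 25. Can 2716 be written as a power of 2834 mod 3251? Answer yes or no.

yes

⟨2834⟩ has order 25; its elements mod 3251 are {1, 137, 252, 372, 397, 924, 1364, 1389, 1478, 1561, 1586, 1722, 1735, 1842, 2014, 2027, 2171, 2199, 2373, 2514, 2542, 2716, 2834, 3050, 3063}.
2716 is in this set.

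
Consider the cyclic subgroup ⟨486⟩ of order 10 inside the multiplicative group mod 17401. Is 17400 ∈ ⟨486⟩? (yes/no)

yes

17400 ∈ ⟨486⟩ iff 17400^10 ≡ 1 (mod 17401), since |⟨486⟩| = 10.
17400^10 mod 17401 = 1.
Since 1 = 1, 17400 lies in the subgroup.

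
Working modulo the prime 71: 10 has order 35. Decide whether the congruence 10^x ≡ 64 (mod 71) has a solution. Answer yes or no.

yes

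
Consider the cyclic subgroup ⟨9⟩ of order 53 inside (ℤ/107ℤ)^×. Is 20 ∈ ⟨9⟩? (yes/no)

20 ∈ ⟨9⟩ iff 20^53 ≡ 1 (mod 107), since |⟨9⟩| = 53.
20^53 mod 107 = 106.
Since 106 ≠ 1, 20 does not lie in the subgroup.

no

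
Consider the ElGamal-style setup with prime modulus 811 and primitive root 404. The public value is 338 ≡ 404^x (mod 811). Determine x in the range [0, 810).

Baby-step giant-step with m = ceil(sqrt(810)) = 29.
Baby table (404^j mod 811 for j=0..28):
  0:1  1:404  2:205  3:98  4:664  5:626  6:683  7:192
  8:523  9:432  10:163  11:161  12:164  13:565  14:369  15:663
  16:222  17:478  18:94  19:670  20:617  21:291  22:780  23:452
  24:133  25:206  26:502  27:58  28:724
Giant step factor: 404^(-29) ≡ 637 (mod 811).
Scan 338·637^i mod 811 for i = 0, 1, …:
  i=0: 338   i=1: 391   i=2: 90   i=3: 560
  i=4: 691   i=5: 605   i=6: 160   i=7: 545
  i=8: 57   i=9: 625     …   i=18: 731
  i=19: 133
Match at i=19, j=24: x = 19·29 + 24 = 575.

575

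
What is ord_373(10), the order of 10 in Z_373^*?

The order of 10 must divide p − 1 = 372 = 2^2 · 3 · 31.
Divisors: 1, 2, 3, 4, 6, 12, 31, 62, 93, 124, 186, 372.
Check each in increasing order: 10^1 ≡ 10;  10^2 ≡ 100;  10^3 ≡ 254;  10^4 ≡ 302;  10^6 ≡ 360;  10^12 ≡ 169;  10^31 ≡ 285;  10^62 ≡ 284;  10^93 ≡ 372;  10^124 ≡ 88;  10^186 ≡ 1.
Smallest exponent giving 1 is 186.

186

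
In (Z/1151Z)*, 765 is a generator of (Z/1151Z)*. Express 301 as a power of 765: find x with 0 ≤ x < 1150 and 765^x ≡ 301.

440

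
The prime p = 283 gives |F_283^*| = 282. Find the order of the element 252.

141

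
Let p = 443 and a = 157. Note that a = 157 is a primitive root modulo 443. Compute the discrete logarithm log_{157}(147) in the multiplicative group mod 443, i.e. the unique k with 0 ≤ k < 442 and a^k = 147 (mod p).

Baby-step giant-step with m = ceil(sqrt(442)) = 22.
Baby table (157^j mod 443 for j=0..21):
  0:1  1:157  2:284  3:288  4:30  5:280  6:103  7:223
  8:14  9:426  10:432  11:45  12:420  13:376  14:113  15:21
  16:196  17:205  18:289  19:187  20:121  21:391
Giant step factor: 157^(-22) ≡ 436 (mod 443).
Scan 147·436^i mod 443 for i = 0, 1, …:
  i=0: 147   i=1: 300   i=2: 115   i=3: 81
  i=4: 319   i=5: 425   i=6: 126   i=7: 4
  i=8: 415   i=9: 196
Match at i=9, j=16: k = 9·22 + 16 = 214.

214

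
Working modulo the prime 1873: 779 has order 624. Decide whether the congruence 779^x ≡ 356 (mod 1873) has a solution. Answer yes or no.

356 ∈ ⟨779⟩ iff 356^624 ≡ 1 (mod 1873), since |⟨779⟩| = 624.
356^624 mod 1873 = 114.
Since 114 ≠ 1, 356 does not lie in the subgroup.

no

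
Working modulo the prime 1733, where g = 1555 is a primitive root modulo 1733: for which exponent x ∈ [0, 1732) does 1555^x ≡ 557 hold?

760

Baby-step giant-step with m = ceil(sqrt(1732)) = 42.
Baby table (1555^j mod 1733 for j=0..41):
  0:1  1:1555  2:490  3:1163  4:946  5:1446  6:829  7:1476
  8:688  9:579  10:918  11:1231  12:973  13:106  14:195  15:1683
  16:235  17:1495  18:772  19:1224  20:486  21:142  22:719  23:260
  24:511  25:891  26:838  27:1607  28:1632  29:648  30:767  31:381
  32:1502  33:1259  34:1188  35:1695  36:1565  37:443  38:864  39:445
  40:508  41:1425
Giant step factor: 1555^(-42) ≡ 606 (mod 1733).
Scan 557·606^i mod 1733 for i = 0, 1, …:
  i=0: 557   i=1: 1340   i=2: 996   i=3: 492
  i=4: 76   i=5: 998   i=6: 1704   i=7: 1489
  i=8: 1174   i=9: 914     …   i=17: 13
  i=18: 946
Match at i=18, j=4: x = 18·42 + 4 = 760.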